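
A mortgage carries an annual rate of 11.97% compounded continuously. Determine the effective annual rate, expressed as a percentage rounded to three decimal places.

12.716%

With continuous compounding, EAR = e^0.1197 − 1.
e^0.1197 = 1.127159, so EAR = 0.127159 = 12.716%.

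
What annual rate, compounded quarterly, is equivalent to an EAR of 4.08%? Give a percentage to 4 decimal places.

4.0190%

(1 + r/4)^4 − 1 = 0.0408, so 1 + r/4 = 1.0408^(1/4).
r/4 = 0.010048, so r = 0.040190 = 4.0190%.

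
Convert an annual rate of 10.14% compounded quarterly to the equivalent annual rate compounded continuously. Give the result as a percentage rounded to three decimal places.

10.014%

EAR = (1 + 0.1014/4)^4 − 1 = 0.105321.
Equivalent continuous rate: r = ln(1 + 0.105321) = 0.100136 = 10.014%.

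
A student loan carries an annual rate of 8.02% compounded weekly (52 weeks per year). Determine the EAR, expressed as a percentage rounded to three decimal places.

EAR = (1 + 0.0802/52)^52 − 1.
= (1 + 0.001542)^52 − 1 = 1.083437 − 1 = 8.344%.

8.344%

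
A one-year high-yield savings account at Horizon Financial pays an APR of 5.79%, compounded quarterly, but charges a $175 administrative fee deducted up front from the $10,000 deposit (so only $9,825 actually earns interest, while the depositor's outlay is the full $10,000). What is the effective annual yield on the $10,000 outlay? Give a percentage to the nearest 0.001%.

Value after one year: 9,825 × (1 + 0.0579/4)^4 = 9,825 × 1.059169 = $10,406.34.
Effective yield on the $10,000 outlay: 10,406.34 / 10,000 − 1 = 0.040634 = 4.063%.

4.063%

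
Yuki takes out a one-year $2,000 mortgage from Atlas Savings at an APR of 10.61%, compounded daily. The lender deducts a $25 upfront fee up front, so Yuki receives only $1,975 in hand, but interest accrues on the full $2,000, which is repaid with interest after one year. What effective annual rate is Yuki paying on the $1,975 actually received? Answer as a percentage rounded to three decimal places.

Amount owed after one year: 2,000 × (1 + 0.1061/365)^365 = 2,000 × 1.111916 = $2,223.83.
Effective rate on net proceeds: 2,223.83 / 1,975 − 1 = 0.125991 = 12.599%.

12.599%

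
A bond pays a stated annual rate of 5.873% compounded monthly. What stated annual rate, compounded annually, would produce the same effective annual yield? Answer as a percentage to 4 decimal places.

EAR = (1 + 0.05873/12)^12 − 1 = 0.060337.
Compounded annually, the equivalent nominal rate is the EAR itself: 6.0337%.

6.0337%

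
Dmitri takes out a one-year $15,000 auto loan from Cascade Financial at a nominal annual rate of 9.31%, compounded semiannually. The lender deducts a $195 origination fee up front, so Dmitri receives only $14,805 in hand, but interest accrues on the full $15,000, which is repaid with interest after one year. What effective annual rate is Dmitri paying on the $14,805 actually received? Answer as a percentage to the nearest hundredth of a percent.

10.97%

Amount owed after one year: 15,000 × (1 + 0.0931/2)^2 = 15,000 × 1.095267 = $16,429.00.
Effective rate on net proceeds: 16,429.00 / 14,805 − 1 = 0.109693 = 10.97%.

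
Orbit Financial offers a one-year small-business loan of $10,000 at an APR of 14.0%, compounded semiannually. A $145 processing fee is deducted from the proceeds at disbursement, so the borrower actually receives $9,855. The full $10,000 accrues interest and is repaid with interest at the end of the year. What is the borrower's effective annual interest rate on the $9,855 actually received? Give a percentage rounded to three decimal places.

Amount owed after one year: 10,000 × (1 + 0.140/2)^2 = 10,000 × 1.144900 = $11,449.00.
Effective rate on net proceeds: 11,449.00 / 9,855 − 1 = 0.161745 = 16.175%.

16.175%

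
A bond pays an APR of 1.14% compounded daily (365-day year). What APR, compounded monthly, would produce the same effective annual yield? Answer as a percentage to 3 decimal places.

1.141%

EAR = (1 + 0.0114/365)^365 − 1 = 0.011465.
Solve (1 + r/12)^12 = 1.011465: r/12 = 1.011465^(1/12) − 1 = 0.000950, so r = 0.011405 = 1.141%.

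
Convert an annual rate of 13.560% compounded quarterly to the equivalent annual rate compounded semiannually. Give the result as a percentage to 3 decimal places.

EAR = (1 + 0.13560/4)^4 − 1 = 0.142652.
Solve (1 + r/2)^2 = 1.142652: r/2 = 1.142652^(1/2) − 1 = 0.068949, so r = 0.137898 = 13.790%.

13.790%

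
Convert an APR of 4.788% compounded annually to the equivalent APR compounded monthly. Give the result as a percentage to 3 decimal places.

4.686%

Compounded annually, EAR = nominal = 0.047880.
Solve (1 + r/12)^12 = 1.047880: r/12 = 1.047880^(1/12) − 1 = 0.003905, so r = 0.046860 = 4.686%.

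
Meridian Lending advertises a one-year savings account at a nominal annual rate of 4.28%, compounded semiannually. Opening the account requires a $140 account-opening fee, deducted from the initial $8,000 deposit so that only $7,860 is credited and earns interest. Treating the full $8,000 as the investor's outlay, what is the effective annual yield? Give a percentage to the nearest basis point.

Value after one year: 7,860 × (1 + 0.0428/2)^2 = 7,860 × 1.043258 = $8,200.01.
Effective yield on the $8,000 outlay: 8,200.01 / 8,000 − 1 = 0.025001 = 2.50%.

2.50%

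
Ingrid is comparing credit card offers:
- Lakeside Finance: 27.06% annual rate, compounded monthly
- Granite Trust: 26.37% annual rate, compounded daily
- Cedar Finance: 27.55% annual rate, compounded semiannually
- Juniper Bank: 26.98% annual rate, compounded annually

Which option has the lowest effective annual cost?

Juniper Bank

Lakeside Finance: (1 + 0.2706/12)^12 − 1 = 30.682%
Granite Trust: (1 + 0.2637/365)^365 − 1 = 30.161%
Cedar Finance: (1 + 0.2755/2)^2 − 1 = 29.448%
Juniper Bank: compounded annually, EAR = 26.980%
The lowest effective annual rate is Juniper Bank at 26.980%.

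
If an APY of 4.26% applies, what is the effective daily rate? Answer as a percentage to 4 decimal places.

0.0114%

The per-day rate i satisfies (1 + i)^365 = 1 + 0.0426.
i = 1.0426^(1/365) − 1 = 0.0001143 = 0.0114%.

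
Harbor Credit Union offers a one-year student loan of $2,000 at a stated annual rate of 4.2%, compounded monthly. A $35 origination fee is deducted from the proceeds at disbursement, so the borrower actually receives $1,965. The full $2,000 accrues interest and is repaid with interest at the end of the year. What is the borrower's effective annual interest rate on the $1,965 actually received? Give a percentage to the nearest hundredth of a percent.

6.14%

Amount owed after one year: 2,000 × (1 + 0.042/12)^12 = 2,000 × 1.042818 = $2,085.64.
Effective rate on net proceeds: 2,085.64 / 1,965 − 1 = 0.061392 = 6.14%.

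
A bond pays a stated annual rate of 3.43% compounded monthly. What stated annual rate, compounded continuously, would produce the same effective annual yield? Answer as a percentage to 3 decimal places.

EAR = (1 + 0.0343/12)^12 − 1 = 0.034844.
Equivalent continuous rate: r = ln(1 + 0.034844) = 0.034251 = 3.425%.

3.425%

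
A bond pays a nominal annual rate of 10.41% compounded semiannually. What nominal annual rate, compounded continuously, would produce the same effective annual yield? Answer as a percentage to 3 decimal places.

EAR = (1 + 0.1041/2)^2 − 1 = 0.106809.
Equivalent continuous rate: r = ln(1 + 0.106809) = 0.101481 = 10.148%.

10.148%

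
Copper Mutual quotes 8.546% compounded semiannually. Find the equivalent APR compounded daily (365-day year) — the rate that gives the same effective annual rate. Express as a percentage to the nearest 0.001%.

8.369%

EAR = (1 + 0.08546/2)^2 − 1 = 0.087286.
Solve (1 + r/365)^365 = 1.087286: r/365 = 1.087286^(1/365) − 1 = 0.000229, so r = 0.083694 = 8.369%.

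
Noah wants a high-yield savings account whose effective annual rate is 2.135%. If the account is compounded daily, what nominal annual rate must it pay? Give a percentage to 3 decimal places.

(1 + r/365)^365 − 1 = 0.02135, so 1 + r/365 = 1.02135^(1/365).
r/365 = 0.000058, so r = 0.021126 = 2.113%.

2.113%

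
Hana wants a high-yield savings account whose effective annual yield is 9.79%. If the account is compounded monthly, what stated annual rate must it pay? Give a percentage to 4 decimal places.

(1 + r/12)^12 − 1 = 0.0979, so 1 + r/12 = 1.0979^(1/12).
r/12 = 0.007814, so r = 0.093764 = 9.3764%.

9.3764%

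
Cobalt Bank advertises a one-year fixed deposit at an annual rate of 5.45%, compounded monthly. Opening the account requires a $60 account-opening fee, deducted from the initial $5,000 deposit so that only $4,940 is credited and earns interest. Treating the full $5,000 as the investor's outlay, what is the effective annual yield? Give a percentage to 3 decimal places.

4.321%

Value after one year: 4,940 × (1 + 0.0545/12)^12 = 4,940 × 1.055882 = $5,216.06.
Effective yield on the $5,000 outlay: 5,216.06 / 5,000 − 1 = 0.043212 = 4.321%.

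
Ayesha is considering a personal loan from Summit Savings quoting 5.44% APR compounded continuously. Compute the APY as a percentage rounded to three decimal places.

With continuous compounding, EAR = e^0.0544 − 1.
e^0.0544 = 1.055907, so EAR = 0.055907 = 5.591%.

5.591%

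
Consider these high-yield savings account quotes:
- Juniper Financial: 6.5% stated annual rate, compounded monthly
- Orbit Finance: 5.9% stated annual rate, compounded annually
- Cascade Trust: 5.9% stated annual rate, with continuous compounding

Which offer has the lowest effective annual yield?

Juniper Financial: (1 + 0.065/12)^12 − 1 = 6.697%
Orbit Finance: compounded annually, EAR = 5.900%
Cascade Trust: e^0.059 − 1 = 6.078%
The lowest effective annual rate is Orbit Finance at 5.900%.

Orbit Finance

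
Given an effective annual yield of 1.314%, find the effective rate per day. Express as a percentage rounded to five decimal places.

The per-day rate i satisfies (1 + i)^365 = 1 + 0.01314.
i = 1.01314^(1/365) − 1 = 0.0000358 = 0.00358%.

0.00358%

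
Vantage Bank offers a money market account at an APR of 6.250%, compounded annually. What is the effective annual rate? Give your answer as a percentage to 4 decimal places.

Annual compounding means the effective rate equals the nominal rate: 6.2500%.

6.2500%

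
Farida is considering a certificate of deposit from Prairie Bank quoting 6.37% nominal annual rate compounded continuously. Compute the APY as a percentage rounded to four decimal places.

With continuous compounding, EAR = e^0.0637 − 1.
e^0.0637 = 1.065773, so EAR = 0.065773 = 6.5773%.

6.5773%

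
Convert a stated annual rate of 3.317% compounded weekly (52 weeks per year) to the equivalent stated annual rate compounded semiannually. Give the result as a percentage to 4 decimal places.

3.3436%

EAR = (1 + 0.03317/52)^52 − 1 = 0.033715.
Solve (1 + r/2)^2 = 1.033715: r/2 = 1.033715^(1/2) − 1 = 0.016718, so r = 0.033436 = 3.3436%.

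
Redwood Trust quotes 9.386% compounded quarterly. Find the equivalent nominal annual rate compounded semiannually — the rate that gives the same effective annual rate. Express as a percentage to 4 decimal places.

9.4961%

EAR = (1 + 0.09386/4)^4 − 1 = 0.097216.
Solve (1 + r/2)^2 = 1.097216: r/2 = 1.097216^(1/2) − 1 = 0.047481, so r = 0.094961 = 9.4961%.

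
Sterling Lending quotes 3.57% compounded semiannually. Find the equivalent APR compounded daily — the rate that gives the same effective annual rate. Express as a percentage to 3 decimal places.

3.539%

EAR = (1 + 0.0357/2)^2 − 1 = 0.036019.
Solve (1 + r/365)^365 = 1.036019: r/365 = 1.036019^(1/365) − 1 = 0.000097, so r = 0.035387 = 3.539%.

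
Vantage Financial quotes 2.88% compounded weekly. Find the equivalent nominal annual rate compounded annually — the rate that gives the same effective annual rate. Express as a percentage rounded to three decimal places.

EAR = (1 + 0.0288/52)^52 − 1 = 0.029211.
Compounded annually, the equivalent nominal rate is the EAR itself: 2.921%.

2.921%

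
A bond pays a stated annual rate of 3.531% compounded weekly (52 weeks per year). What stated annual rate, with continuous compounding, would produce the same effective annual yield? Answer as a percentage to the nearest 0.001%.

EAR = (1 + 0.03531/52)^52 − 1 = 0.035928.
Equivalent continuous rate: r = ln(1 + 0.035928) = 0.035298 = 3.530%.

3.530%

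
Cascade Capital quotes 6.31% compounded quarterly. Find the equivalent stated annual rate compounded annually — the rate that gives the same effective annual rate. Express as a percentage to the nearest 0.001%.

6.461%

EAR = (1 + 0.0631/4)^4 − 1 = 0.064609.
Compounded annually, the equivalent nominal rate is the EAR itself: 6.461%.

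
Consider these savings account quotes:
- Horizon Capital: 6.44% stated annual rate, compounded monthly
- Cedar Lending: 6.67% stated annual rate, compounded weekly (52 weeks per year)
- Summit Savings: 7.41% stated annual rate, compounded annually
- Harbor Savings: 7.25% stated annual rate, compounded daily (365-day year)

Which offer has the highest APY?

Harbor Savings

Horizon Capital: (1 + 0.0644/12)^12 − 1 = 6.634%
Cedar Lending: (1 + 0.0667/52)^52 − 1 = 6.893%
Summit Savings: compounded annually, EAR = 7.410%
Harbor Savings: (1 + 0.0725/365)^365 − 1 = 7.519%
The highest effective annual rate is Harbor Savings at 7.519%.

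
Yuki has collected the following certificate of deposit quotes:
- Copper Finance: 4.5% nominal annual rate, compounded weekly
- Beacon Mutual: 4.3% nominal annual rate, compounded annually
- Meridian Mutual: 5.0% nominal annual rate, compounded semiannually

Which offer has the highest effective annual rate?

Meridian Mutual

Copper Finance: (1 + 0.045/52)^52 − 1 = 4.601%
Beacon Mutual: compounded annually, EAR = 4.300%
Meridian Mutual: (1 + 0.050/2)^2 − 1 = 5.062%
The highest effective annual rate is Meridian Mutual at 5.062%.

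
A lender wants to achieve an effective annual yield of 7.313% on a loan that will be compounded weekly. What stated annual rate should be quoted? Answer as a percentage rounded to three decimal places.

(1 + r/52)^52 − 1 = 0.07313, so 1 + r/52 = 1.07313^(1/52).
r/52 = 0.001358, so r = 0.070628 = 7.063%.

7.063%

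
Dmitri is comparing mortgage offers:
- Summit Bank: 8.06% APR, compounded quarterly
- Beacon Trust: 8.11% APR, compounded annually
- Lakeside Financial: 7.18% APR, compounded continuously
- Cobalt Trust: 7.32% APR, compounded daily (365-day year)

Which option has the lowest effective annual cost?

Lakeside Financial

Summit Bank: (1 + 0.0806/4)^4 − 1 = 8.307%
Beacon Trust: compounded annually, EAR = 8.110%
Lakeside Financial: e^0.0718 − 1 = 7.444%
Cobalt Trust: (1 + 0.0732/365)^365 − 1 = 7.594%
The lowest effective annual rate is Lakeside Financial at 7.444%.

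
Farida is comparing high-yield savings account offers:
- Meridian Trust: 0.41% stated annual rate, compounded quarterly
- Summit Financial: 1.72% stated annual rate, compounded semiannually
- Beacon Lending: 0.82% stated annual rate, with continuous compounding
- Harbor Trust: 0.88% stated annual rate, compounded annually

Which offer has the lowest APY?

Meridian Trust

Meridian Trust: (1 + 0.0041/4)^4 − 1 = 0.411%
Summit Financial: (1 + 0.0172/2)^2 − 1 = 1.727%
Beacon Lending: e^0.0082 − 1 = 0.823%
Harbor Trust: compounded annually, EAR = 0.880%
The lowest effective annual rate is Meridian Trust at 0.411%.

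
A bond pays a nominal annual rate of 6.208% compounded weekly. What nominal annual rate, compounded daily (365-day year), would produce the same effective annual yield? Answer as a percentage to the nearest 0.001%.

6.205%

EAR = (1 + 0.06208/52)^52 − 1 = 0.064008.
Solve (1 + r/365)^365 = 1.064008: r/365 = 1.064008^(1/365) − 1 = 0.000170, so r = 0.062048 = 6.205%.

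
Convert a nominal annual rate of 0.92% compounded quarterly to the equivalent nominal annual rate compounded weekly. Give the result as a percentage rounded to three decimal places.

EAR = (1 + 0.0092/4)^4 − 1 = 0.009232.
Solve (1 + r/52)^52 = 1.009232: r/52 = 1.009232^(1/52) − 1 = 0.000177, so r = 0.009190 = 0.919%.

0.919%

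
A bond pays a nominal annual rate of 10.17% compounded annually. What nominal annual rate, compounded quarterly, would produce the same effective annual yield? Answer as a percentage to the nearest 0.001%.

Compounded annually, EAR = nominal = 0.101700.
Solve (1 + r/4)^4 = 1.101700: r/4 = 1.101700^(1/4) − 1 = 0.024509, so r = 0.098037 = 9.804%.

9.804%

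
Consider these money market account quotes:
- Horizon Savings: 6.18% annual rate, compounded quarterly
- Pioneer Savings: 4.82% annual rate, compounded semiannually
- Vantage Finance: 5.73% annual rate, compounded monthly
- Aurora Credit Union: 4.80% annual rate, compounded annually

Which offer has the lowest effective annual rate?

Horizon Savings: (1 + 0.0618/4)^4 − 1 = 6.325%
Pioneer Savings: (1 + 0.0482/2)^2 − 1 = 4.878%
Vantage Finance: (1 + 0.0573/12)^12 − 1 = 5.883%
Aurora Credit Union: compounded annually, EAR = 4.800%
The lowest effective annual rate is Aurora Credit Union at 4.800%.

Aurora Credit Union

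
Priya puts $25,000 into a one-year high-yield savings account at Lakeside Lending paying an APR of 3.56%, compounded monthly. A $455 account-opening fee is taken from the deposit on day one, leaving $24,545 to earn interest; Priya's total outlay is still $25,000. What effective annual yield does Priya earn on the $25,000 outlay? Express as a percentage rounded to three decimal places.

Value after one year: 24,545 × (1 + 0.0356/12)^12 = 24,545 × 1.036187 = $25,433.20.
Effective yield on the $25,000 outlay: 25,433.20 / 25,000 − 1 = 0.017328 = 1.733%.

1.733%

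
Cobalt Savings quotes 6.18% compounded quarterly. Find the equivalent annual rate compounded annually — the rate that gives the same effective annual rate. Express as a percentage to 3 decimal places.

6.325%

EAR = (1 + 0.0618/4)^4 − 1 = 0.063247.
Compounded annually, the equivalent nominal rate is the EAR itself: 6.325%.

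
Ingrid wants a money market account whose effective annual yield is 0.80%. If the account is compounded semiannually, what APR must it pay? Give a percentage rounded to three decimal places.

0.798%

(1 + r/2)^2 − 1 = 0.0080, so 1 + r/2 = 1.0080^(1/2).
r/2 = 0.003992, so r = 0.007984 = 0.798%.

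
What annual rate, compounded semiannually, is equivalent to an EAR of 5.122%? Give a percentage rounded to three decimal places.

(1 + r/2)^2 − 1 = 0.05122, so 1 + r/2 = 1.05122^(1/2).
r/2 = 0.025290, so r = 0.050580 = 5.058%.

5.058%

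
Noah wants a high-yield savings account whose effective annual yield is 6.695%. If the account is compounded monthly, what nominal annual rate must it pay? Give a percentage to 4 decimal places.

6.4979%

(1 + r/12)^12 − 1 = 0.06695, so 1 + r/12 = 1.06695^(1/12).
r/12 = 0.005415, so r = 0.064979 = 6.4979%.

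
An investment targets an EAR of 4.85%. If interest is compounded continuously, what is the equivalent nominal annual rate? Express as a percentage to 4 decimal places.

Continuous: nominal r satisfies e^r − 1 = 0.0485.
r = ln(1 + 0.0485) = ln(1.0485) = 0.047361 = 4.7361%.

4.7361%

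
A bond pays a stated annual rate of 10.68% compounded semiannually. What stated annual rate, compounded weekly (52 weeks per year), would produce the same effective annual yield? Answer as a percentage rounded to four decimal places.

10.4150%

EAR = (1 + 0.1068/2)^2 − 1 = 0.109652.
Solve (1 + r/52)^52 = 1.109652: r/52 = 1.109652^(1/52) − 1 = 0.002003, so r = 0.104150 = 10.4150%.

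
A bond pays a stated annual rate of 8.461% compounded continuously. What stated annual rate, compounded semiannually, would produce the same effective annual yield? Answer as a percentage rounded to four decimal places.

8.6425%

EAR under continuous compounding: e^0.08461 − 1 = 0.088293.
Solve (1 + r/2)^2 = 1.088293: r/2 = 1.088293^(1/2) − 1 = 0.043213, so r = 0.086425 = 8.6425%.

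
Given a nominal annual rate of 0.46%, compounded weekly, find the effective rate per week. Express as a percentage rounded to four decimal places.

With a nominal annual rate compounded weekly, the periodic rate is the nominal rate divided by 52.
i = 0.0046 / 52 = 0.0000885 = 0.0088%.

0.0088%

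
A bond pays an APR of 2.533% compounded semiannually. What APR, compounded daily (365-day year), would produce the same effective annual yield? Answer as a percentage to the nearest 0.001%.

2.517%

EAR = (1 + 0.02533/2)^2 − 1 = 0.025490.
Solve (1 + r/365)^365 = 1.025490: r/365 = 1.025490^(1/365) − 1 = 0.000069, so r = 0.025172 = 2.517%.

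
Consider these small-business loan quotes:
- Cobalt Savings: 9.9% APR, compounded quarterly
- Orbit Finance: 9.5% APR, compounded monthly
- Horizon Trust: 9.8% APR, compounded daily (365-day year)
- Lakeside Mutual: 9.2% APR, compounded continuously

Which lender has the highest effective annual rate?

Horizon Trust

Cobalt Savings: (1 + 0.099/4)^4 − 1 = 10.274%
Orbit Finance: (1 + 0.095/12)^12 − 1 = 9.925%
Horizon Trust: (1 + 0.098/365)^365 − 1 = 10.295%
Lakeside Mutual: e^0.092 − 1 = 9.636%
The highest effective annual rate is Horizon Trust at 10.295%.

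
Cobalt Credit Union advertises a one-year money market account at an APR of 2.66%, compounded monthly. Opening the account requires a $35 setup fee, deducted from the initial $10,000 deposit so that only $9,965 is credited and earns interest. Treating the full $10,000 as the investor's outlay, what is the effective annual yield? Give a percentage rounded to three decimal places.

2.333%

Value after one year: 9,965 × (1 + 0.0266/12)^12 = 9,965 × 1.026927 = $10,233.32.
Effective yield on the $10,000 outlay: 10,233.32 / 10,000 − 1 = 0.023332 = 2.333%.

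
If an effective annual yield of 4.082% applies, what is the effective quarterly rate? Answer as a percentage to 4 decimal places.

1.0052%

The per-quarter rate i satisfies (1 + i)^4 = 1 + 0.04082.
i = 1.04082^(1/4) − 1 = 0.0100524 = 1.0052%.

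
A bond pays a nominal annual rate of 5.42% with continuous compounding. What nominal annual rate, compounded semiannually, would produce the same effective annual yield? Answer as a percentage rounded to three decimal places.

5.494%

EAR under continuous compounding: e^0.0542 − 1 = 0.055696.
Solve (1 + r/2)^2 = 1.055696: r/2 = 1.055696^(1/2) − 1 = 0.027471, so r = 0.054941 = 5.494%.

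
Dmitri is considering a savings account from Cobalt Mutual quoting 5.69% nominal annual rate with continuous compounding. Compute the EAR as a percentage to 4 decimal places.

5.8550%

With continuous compounding, EAR = e^0.0569 − 1.
e^0.0569 = 1.058550, so EAR = 0.058550 = 5.8550%.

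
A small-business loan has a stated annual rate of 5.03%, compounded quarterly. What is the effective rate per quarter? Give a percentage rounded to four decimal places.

1.2575%

With a nominal annual rate compounded quarterly, the periodic rate is the nominal rate divided by 4.
i = 0.0503 / 4 = 0.0125750 = 1.2575%.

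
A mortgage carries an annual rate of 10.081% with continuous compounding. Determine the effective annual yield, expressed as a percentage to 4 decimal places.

10.6066%

With continuous compounding, EAR = e^0.10081 − 1.
e^0.10081 = 1.106066, so EAR = 0.106066 = 10.6066%.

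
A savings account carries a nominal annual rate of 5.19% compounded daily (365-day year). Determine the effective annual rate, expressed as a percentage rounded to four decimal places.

5.3267%

EAR = (1 + 0.0519/365)^365 − 1.
= (1 + 0.000142)^365 − 1 = 1.053267 − 1 = 5.3267%.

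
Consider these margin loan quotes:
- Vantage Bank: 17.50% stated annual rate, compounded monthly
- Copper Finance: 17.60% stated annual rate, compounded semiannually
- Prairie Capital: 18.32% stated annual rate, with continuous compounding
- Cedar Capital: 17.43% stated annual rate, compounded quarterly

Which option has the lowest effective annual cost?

Copper Finance

Vantage Bank: (1 + 0.1750/12)^12 − 1 = 18.974%
Copper Finance: (1 + 0.1760/2)^2 − 1 = 18.374%
Prairie Capital: e^0.1832 − 1 = 20.105%
Cedar Capital: (1 + 0.1743/4)^4 − 1 = 18.603%
The lowest effective annual rate is Copper Finance at 18.374%.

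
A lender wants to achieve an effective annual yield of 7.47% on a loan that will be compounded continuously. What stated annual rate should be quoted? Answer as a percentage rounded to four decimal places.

7.2042%

Continuous: nominal r satisfies e^r − 1 = 0.0747.
r = ln(1 + 0.0747) = ln(1.0747) = 0.072042 = 7.2042%.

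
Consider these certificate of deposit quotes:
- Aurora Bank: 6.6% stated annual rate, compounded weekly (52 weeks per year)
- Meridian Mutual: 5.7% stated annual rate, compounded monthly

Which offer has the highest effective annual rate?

Aurora Bank

Aurora Bank: (1 + 0.066/52)^52 − 1 = 6.818%
Meridian Mutual: (1 + 0.057/12)^12 − 1 = 5.851%
The highest effective annual rate is Aurora Bank at 6.818%.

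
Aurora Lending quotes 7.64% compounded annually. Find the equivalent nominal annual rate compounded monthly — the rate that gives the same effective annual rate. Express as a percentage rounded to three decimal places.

Compounded annually, EAR = nominal = 0.076400.
Solve (1 + r/12)^12 = 1.076400: r/12 = 1.076400^(1/12) − 1 = 0.006154, so r = 0.073848 = 7.385%.

7.385%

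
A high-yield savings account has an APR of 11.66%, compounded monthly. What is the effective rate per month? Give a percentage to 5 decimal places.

0.97167%

With a nominal annual rate compounded monthly, the periodic rate is the nominal rate divided by 12.
i = 0.1166 / 12 = 0.0097167 = 0.97167%.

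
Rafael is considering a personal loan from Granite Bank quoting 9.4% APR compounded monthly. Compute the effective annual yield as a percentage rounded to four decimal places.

EAR = (1 + 0.094/12)^12 − 1.
= 1.098157 − 1 = 9.8157%.

9.8157%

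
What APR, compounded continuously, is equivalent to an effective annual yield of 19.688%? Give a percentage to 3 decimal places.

Continuous: nominal r satisfies e^r − 1 = 0.19688.
r = ln(1 + 0.19688) = ln(1.19688) = 0.179718 = 17.972%.

17.972%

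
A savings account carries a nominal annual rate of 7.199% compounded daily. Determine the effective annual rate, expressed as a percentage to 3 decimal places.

7.464%

EAR = (1 + 0.07199/365)^365 − 1.
= 1.074637 − 1 = 7.464%.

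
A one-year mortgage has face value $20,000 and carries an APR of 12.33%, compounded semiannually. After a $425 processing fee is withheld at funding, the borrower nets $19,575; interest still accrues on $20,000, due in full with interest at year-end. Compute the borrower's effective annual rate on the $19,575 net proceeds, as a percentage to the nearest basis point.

Amount owed after one year: 20,000 × (1 + 0.1233/2)^2 = 20,000 × 1.127101 = $22,542.01.
Effective rate on net proceeds: 22,542.01 / 19,575 − 1 = 0.151572 = 15.16%.

15.16%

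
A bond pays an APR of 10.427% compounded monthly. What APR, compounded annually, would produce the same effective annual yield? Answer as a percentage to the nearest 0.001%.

10.940%

EAR = (1 + 0.10427/12)^12 − 1 = 0.109400.
Compounded annually, the equivalent nominal rate is the EAR itself: 10.940%.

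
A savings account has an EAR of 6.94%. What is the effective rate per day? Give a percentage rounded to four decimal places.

0.0184%

The per-day rate i satisfies (1 + i)^365 = 1 + 0.0694.
i = 1.0694^(1/365) − 1 = 0.0001838 = 0.0184%.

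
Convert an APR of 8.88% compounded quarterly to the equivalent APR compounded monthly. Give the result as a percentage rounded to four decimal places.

8.8151%

EAR = (1 + 0.0888/4)^4 − 1 = 0.091801.
Solve (1 + r/12)^12 = 1.091801: r/12 = 1.091801^(1/12) − 1 = 0.007346, so r = 0.088151 = 8.8151%.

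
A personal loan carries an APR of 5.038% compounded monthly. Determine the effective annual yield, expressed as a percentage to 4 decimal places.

5.1560%

EAR = (1 + 0.05038/12)^12 − 1.
= (1 + 0.004198)^12 − 1 = 1.051560 − 1 = 5.1560%.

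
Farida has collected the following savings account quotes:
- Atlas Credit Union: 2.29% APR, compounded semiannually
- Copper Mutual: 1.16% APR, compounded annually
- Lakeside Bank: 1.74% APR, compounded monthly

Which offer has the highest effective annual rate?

Atlas Credit Union: (1 + 0.0229/2)^2 − 1 = 2.303%
Copper Mutual: compounded annually, EAR = 1.160%
Lakeside Bank: (1 + 0.0174/12)^12 − 1 = 1.754%
The highest effective annual rate is Atlas Credit Union at 2.303%.

Atlas Credit Union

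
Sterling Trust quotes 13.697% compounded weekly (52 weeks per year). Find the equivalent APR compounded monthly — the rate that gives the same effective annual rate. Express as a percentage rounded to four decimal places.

EAR = (1 + 0.13697/52)^52 − 1 = 0.146587.
Solve (1 + r/12)^12 = 1.146587: r/12 = 1.146587^(1/12) − 1 = 0.011464, so r = 0.137573 = 13.7573%.

13.7573%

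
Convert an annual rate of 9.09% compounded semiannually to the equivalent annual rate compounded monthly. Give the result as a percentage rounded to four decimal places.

EAR = (1 + 0.0909/2)^2 − 1 = 0.092966.
Solve (1 + r/12)^12 = 1.092966: r/12 = 1.092966^(1/12) − 1 = 0.007435, so r = 0.089225 = 8.9225%.

8.9225%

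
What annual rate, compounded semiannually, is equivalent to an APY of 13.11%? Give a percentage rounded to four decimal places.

12.7064%

(1 + r/2)^2 − 1 = 0.1311, so 1 + r/2 = 1.1311^(1/2).
r/2 = 0.063532, so r = 0.127064 = 12.7064%.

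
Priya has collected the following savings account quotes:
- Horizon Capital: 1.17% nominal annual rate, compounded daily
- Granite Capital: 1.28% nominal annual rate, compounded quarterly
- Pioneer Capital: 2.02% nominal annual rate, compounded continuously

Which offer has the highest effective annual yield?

Pioneer Capital

Horizon Capital: (1 + 0.0117/365)^365 − 1 = 1.177%
Granite Capital: (1 + 0.0128/4)^4 − 1 = 1.286%
Pioneer Capital: e^0.0202 − 1 = 2.041%
The highest effective annual rate is Pioneer Capital at 2.041%.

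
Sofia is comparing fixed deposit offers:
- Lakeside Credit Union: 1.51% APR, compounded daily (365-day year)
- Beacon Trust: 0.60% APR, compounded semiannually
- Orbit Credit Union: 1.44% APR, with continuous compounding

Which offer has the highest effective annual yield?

Lakeside Credit Union: (1 + 0.0151/365)^365 − 1 = 1.521%
Beacon Trust: (1 + 0.0060/2)^2 − 1 = 0.601%
Orbit Credit Union: e^0.0144 − 1 = 1.450%
The highest effective annual rate is Lakeside Credit Union at 1.521%.

Lakeside Credit Union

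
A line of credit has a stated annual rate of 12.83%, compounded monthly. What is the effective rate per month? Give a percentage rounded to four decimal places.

1.0692%

With a nominal annual rate compounded monthly, the periodic rate is the nominal rate divided by 12.
i = 0.1283 / 12 = 0.0106917 = 1.0692%.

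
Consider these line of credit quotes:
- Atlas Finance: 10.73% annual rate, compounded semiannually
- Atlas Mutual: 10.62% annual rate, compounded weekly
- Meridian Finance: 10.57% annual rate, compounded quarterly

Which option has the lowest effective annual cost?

Atlas Finance: (1 + 0.1073/2)^2 − 1 = 11.018%
Atlas Mutual: (1 + 0.1062/52)^52 − 1 = 11.192%
Meridian Finance: (1 + 0.1057/4)^4 − 1 = 10.996%
The lowest effective annual rate is Meridian Finance at 10.996%.

Meridian Finance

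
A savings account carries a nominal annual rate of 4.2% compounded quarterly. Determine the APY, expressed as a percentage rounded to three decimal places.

EAR = (1 + 0.042/4)^4 − 1.
= 1.042666 − 1 = 4.267%.

4.267%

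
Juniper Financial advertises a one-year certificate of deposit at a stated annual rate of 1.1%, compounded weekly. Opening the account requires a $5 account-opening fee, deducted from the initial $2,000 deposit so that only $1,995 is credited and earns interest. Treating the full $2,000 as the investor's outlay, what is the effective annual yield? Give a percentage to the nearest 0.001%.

0.853%

Value after one year: 1,995 × (1 + 0.011/52)^52 = 1,995 × 1.011060 = $2,017.06.
Effective yield on the $2,000 outlay: 2,017.06 / 2,000 − 1 = 0.008532 = 0.853%.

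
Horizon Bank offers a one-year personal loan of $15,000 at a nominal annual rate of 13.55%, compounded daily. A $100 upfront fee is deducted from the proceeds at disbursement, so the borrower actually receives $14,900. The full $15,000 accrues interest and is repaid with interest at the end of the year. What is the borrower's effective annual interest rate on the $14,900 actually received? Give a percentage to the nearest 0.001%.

15.277%

Amount owed after one year: 15,000 × (1 + 0.1355/365)^365 = 15,000 × 1.145080 = $17,176.21.
Effective rate on net proceeds: 17,176.21 / 14,900 − 1 = 0.152766 = 15.277%.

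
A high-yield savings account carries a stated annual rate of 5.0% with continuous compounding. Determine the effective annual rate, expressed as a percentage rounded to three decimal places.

5.127%

With continuous compounding, EAR = e^0.050 − 1.
e^0.050 = 1.051271, so EAR = 0.051271 = 5.127%.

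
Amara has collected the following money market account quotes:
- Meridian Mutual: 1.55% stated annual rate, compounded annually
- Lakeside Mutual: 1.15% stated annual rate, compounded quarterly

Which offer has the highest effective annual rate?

Meridian Mutual

Meridian Mutual: compounded annually, EAR = 1.550%
Lakeside Mutual: (1 + 0.0115/4)^4 − 1 = 1.155%
The highest effective annual rate is Meridian Mutual at 1.550%.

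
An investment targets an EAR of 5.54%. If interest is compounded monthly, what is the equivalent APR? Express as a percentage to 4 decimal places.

(1 + r/12)^12 − 1 = 0.0554, so 1 + r/12 = 1.0554^(1/12).
r/12 = 0.004503, so r = 0.054041 = 5.4041%.

5.4041%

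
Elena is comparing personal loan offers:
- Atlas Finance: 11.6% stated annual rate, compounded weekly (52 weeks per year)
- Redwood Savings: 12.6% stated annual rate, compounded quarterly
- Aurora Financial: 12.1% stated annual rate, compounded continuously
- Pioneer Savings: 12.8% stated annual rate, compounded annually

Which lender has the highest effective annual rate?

Atlas Finance: (1 + 0.116/52)^52 − 1 = 12.285%
Redwood Savings: (1 + 0.126/4)^4 − 1 = 13.208%
Aurora Financial: e^0.121 − 1 = 12.862%
Pioneer Savings: compounded annually, EAR = 12.800%
The highest effective annual rate is Redwood Savings at 13.208%.

Redwood Savings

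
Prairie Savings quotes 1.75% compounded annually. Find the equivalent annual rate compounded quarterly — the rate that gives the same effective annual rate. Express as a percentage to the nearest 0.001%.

1.739%

Compounded annually, EAR = nominal = 0.017500.
Solve (1 + r/4)^4 = 1.017500: r/4 = 1.017500^(1/4) − 1 = 0.004347, so r = 0.017386 = 1.739%.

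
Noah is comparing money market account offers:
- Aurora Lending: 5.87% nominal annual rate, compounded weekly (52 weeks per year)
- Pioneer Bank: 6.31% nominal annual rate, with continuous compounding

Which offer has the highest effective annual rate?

Pioneer Bank

Aurora Lending: (1 + 0.0587/52)^52 − 1 = 6.042%
Pioneer Bank: e^0.0631 − 1 = 6.513%
The highest effective annual rate is Pioneer Bank at 6.513%.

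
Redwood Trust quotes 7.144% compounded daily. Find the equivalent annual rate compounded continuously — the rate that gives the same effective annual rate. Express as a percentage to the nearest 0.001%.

EAR = (1 + 0.07144/365)^365 − 1 = 0.074046.
Equivalent continuous rate: r = ln(1 + 0.074046) = 0.071433 = 7.143%.

7.143%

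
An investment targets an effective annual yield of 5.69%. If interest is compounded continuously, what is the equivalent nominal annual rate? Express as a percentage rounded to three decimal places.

Continuous: nominal r satisfies e^r − 1 = 0.0569.
r = ln(1 + 0.0569) = ln(1.0569) = 0.055340 = 5.534%.

5.534%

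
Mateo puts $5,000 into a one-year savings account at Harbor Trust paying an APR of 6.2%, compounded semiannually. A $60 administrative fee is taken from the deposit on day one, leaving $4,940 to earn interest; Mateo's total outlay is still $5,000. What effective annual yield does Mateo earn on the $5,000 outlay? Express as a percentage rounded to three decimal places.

5.021%

Value after one year: 4,940 × (1 + 0.062/2)^2 = 4,940 × 1.062961 = $5,251.03.
Effective yield on the $5,000 outlay: 5,251.03 / 5,000 − 1 = 0.050205 = 5.021%.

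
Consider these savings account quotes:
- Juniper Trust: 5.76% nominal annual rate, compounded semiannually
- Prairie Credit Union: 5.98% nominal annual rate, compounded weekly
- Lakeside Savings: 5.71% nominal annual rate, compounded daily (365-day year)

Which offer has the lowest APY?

Juniper Trust

Juniper Trust: (1 + 0.0576/2)^2 − 1 = 5.843%
Prairie Credit Union: (1 + 0.0598/52)^52 − 1 = 6.159%
Lakeside Savings: (1 + 0.0571/365)^365 − 1 = 5.876%
The lowest effective annual rate is Juniper Trust at 5.843%.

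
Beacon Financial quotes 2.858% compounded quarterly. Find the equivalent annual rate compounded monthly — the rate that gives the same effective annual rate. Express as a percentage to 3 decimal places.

EAR = (1 + 0.02858/4)^4 − 1 = 0.028888.
Solve (1 + r/12)^12 = 1.028888: r/12 = 1.028888^(1/12) − 1 = 0.002376, so r = 0.028512 = 2.851%.

2.851%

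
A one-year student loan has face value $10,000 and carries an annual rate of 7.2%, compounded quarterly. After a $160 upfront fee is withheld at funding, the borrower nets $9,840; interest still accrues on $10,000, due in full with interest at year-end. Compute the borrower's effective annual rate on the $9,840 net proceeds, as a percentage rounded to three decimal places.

Amount owed after one year: 10,000 × (1 + 0.072/4)^4 = 10,000 × 1.073967 = $10,739.67.
Effective rate on net proceeds: 10,739.67 / 9,840 − 1 = 0.091430 = 9.143%.

9.143%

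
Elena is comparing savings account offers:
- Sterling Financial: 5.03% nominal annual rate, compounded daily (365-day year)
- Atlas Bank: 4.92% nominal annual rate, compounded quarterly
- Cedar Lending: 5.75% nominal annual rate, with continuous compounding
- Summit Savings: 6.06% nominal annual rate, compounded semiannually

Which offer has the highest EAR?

Sterling Financial: (1 + 0.0503/365)^365 − 1 = 5.158%
Atlas Bank: (1 + 0.0492/4)^4 − 1 = 5.012%
Cedar Lending: e^0.0575 − 1 = 5.919%
Summit Savings: (1 + 0.0606/2)^2 − 1 = 6.152%
The highest effective annual rate is Summit Savings at 6.152%.

Summit Savings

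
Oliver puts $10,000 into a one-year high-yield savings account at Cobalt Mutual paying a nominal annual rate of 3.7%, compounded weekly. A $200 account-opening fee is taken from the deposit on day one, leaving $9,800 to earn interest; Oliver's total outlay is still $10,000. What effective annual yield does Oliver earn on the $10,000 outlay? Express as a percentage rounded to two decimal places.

1.69%

Value after one year: 9,800 × (1 + 0.037/52)^52 = 9,800 × 1.037679 = $10,169.26.
Effective yield on the $10,000 outlay: 10,169.26 / 10,000 − 1 = 0.016926 = 1.69%.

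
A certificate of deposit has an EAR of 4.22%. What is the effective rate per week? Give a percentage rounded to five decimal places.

The per-week rate i satisfies (1 + i)^52 = 1 + 0.0422.
i = 1.0422^(1/52) − 1 = 0.0007952 = 0.07952%.

0.07952%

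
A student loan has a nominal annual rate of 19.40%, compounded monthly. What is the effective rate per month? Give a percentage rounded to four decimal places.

1.6167%

With a nominal annual rate compounded monthly, the periodic rate is the nominal rate divided by 12.
i = 0.1940 / 12 = 0.0161667 = 1.6167%.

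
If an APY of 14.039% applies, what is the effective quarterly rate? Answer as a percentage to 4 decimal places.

3.3388%

The per-quarter rate i satisfies (1 + i)^4 = 1 + 0.14039.
i = 1.14039^(1/4) − 1 = 0.0333878 = 3.3388%.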